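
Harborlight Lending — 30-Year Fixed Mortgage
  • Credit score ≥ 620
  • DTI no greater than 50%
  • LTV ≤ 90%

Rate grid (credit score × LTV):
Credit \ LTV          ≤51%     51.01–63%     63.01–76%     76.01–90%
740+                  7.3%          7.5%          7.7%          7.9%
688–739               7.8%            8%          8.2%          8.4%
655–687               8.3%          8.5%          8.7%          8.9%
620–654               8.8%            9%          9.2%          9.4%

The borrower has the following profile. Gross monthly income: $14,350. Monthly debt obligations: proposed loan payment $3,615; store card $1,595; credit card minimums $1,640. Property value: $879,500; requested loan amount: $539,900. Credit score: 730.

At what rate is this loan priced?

8%

Credit score 730 ≥ 620; Total monthly debts = (3,615 + 1,595 + 1,640) = 6,850. DTI = 6,850/14,350 = 47.7% ≤ 50%
LTV = 539,900/879,500 = 61.4% ≤ 90%
Row: 730 falls in 688–739. Column: 61.4% falls in 51.01–63%. Rate = 8%.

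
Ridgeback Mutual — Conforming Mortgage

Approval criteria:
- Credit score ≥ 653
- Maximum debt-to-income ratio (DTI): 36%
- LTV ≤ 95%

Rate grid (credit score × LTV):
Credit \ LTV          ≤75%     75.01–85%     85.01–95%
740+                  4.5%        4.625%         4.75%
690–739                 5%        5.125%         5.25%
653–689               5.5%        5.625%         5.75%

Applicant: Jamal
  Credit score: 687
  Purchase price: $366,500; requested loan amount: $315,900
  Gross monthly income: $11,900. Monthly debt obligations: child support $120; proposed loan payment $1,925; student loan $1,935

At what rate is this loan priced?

5.75%

Credit score 687 ≥ 653; Total monthly debts = (120 + 1,925 + 1,935) = 3,980. DTI: 3,980 ÷ 11,900 = 33.4%, within the 36% cap
Loan-to-value = 315,900/366,500 = 86.2% — pass (95% max)
Row: 687 falls in 653–689. Column: 86.2% falls in 85.01–95%. Rate = 5.75%.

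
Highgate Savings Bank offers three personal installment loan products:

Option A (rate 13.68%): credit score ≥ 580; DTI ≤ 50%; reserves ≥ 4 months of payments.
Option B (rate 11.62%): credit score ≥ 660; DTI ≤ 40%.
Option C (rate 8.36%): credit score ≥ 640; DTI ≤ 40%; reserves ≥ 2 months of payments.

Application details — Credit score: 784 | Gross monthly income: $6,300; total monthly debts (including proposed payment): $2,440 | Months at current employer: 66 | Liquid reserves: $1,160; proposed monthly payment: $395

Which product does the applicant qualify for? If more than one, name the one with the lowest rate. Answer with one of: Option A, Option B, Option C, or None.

DTI = 2,440/6,300 = 38.7%.
Reserves = 1,160/395 = 2.9 months.
Option A: score 784 ≥ 580; DTI 38.7% ≤ 50%; reserves 2.9 < 4 mo → does not qualify.
Option B: score 784 ≥ 660; DTI 38.7% ≤ 40% → qualifies.
Option C: score 784 ≥ 640; DTI 38.7% ≤ 40%; reserves 2.9 ≥ 2 mo → qualifies.
Qualifying: Option B, Option C. Lowest rate is 8.36% → Option C.

Option C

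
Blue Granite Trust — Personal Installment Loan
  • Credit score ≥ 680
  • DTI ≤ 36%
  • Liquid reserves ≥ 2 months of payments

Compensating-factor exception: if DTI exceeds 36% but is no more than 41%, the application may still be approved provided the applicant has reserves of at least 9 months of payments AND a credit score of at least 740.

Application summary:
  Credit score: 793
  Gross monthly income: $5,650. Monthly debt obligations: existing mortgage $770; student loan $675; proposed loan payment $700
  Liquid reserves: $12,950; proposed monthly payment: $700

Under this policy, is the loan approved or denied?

Credit score 793 ≥ 680 (meets base)
Total debts = (770 + 675 + 700) = 2,145. DTI = 2,145/5,650 = 38% > 36% — standard DTI limit exceeded.
Reserves = 12,950/700 = 18.5 months ≥ 2
38% falls in the override range (36%–41%), so the compensating-factor test applies.
Override check — reserves: 18.5 mo (ok); score: 793 (ok).
Both compensating conditions met → exception applies.

Approved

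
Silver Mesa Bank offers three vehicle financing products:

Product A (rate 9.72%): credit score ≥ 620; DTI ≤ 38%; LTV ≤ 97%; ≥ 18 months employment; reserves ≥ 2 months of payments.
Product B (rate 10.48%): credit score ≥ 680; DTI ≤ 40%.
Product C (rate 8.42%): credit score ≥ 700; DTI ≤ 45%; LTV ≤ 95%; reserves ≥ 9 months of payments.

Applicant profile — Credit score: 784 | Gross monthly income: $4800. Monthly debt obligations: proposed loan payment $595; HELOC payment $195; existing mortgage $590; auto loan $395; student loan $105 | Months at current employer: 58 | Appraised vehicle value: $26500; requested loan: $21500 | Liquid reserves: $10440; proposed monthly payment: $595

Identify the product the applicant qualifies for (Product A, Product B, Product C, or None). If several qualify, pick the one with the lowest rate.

Total debts = (595 + 195 + 590 + 395 + 105) = 1,880; DTI = 1,880/4,800 = 39.2%.
LTV = 21,500/26,500 = 81.1%.
Reserves = 10,440/595 = 17.5 months.
Product A: score 784 ≥ 620; DTI 39.2% > 38%; LTV 81.1% ≤ 97%; employment 58 ≥ 18 mo; reserves 17.5 ≥ 2 mo → does not qualify.
Product B: score 784 ≥ 680; DTI 39.2% ≤ 40% → qualifies.
Product C: score 784 ≥ 700; DTI 39.2% ≤ 45%; LTV 81.1% ≤ 95%; reserves 17.5 ≥ 9 mo → qualifies.
Qualifying: Product B, Product C. Lowest rate is 8.42% → Product C.

Product C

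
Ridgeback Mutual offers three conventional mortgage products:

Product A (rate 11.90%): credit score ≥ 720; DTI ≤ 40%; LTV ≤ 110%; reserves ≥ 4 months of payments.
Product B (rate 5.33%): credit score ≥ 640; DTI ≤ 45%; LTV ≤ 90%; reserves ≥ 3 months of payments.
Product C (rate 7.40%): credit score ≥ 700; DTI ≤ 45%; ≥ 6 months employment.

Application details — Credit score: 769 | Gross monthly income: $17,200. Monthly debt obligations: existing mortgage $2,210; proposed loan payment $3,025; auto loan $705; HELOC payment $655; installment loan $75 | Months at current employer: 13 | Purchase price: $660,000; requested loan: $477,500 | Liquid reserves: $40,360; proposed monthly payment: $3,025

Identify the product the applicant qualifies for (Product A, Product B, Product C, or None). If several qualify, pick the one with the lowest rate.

Total debts = (2,210 + 3,025 + 705 + 655 + 75) = 6,670; DTI = 6,670/17,200 = 38.8%.
LTV = 477,500/660,000 = 72.3%.
Reserves = 40,360/3,025 = 13.3 months.
Product A: score 769 ≥ 720; DTI 38.8% ≤ 40%; LTV 72.3% ≤ 110%; reserves 13.3 ≥ 4 mo → qualifies.
Product B: score 769 ≥ 640; DTI 38.8% ≤ 45%; LTV 72.3% ≤ 90%; reserves 13.3 ≥ 3 mo → qualifies.
Product C: score 769 ≥ 700; DTI 38.8% ≤ 45%; employment 13 ≥ 6 mo → qualifies.
Qualifying: Product A, Product B, Product C. Lowest rate is 5.33% → Product B.

Product B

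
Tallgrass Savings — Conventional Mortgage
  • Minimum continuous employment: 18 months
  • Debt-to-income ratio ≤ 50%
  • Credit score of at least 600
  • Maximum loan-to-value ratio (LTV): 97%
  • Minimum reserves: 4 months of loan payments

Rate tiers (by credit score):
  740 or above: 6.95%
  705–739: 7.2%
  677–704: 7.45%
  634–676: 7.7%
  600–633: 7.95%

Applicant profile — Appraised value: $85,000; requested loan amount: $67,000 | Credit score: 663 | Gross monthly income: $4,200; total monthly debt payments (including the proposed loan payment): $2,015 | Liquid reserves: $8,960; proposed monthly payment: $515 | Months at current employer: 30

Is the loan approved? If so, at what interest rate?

Approved at 7.7%

Credit score 663 ≥ 600 (meets minimum)
LTV: 67,000 ÷ 85,000 = 78.8%, within 97% cap
DTI: 2,015 ÷ 4,200 = 48%, within the 50% cap
Employment 30 ≥ 18 months
Reserves = 8,960/515 = 17.4 months ≥ 4
All requirements met. Score 663 falls in the 634–676 tier → 7.7%.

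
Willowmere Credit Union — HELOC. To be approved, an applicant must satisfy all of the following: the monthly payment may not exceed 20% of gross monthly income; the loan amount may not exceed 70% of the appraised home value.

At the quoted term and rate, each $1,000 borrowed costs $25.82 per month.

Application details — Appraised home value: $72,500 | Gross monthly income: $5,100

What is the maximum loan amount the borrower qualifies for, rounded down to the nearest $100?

$39,500

Payment cap: 20% × $5,100 = $1,020/month.
At $25.82 per $1,000, that supports 1,020/25.82 × 1,000 ≈ $39,504 → $39,500.
LTV cap: 70% × $72,500 = $50,750 → $50,700.
Binding constraint: payment-to-income.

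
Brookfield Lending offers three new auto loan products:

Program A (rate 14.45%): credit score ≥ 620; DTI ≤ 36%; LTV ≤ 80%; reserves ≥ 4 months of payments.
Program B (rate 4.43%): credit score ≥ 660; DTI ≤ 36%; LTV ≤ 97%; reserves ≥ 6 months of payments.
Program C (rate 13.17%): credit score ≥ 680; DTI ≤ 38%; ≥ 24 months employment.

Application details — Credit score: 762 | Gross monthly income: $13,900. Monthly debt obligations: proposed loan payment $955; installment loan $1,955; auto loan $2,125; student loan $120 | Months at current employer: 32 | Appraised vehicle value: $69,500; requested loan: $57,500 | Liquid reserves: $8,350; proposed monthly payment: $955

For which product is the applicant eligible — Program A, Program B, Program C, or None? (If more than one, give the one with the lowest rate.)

Program C

Total debts = (955 + 1,955 + 2,125 + 120) = 5,155; DTI = 5,155/13,900 = 37.1%.
LTV = 57,500/69,500 = 82.7%.
Reserves = 8,350/955 = 8.7 months.
Program A: score 762 ≥ 620; DTI 37.1% > 36%; LTV 82.7% > 80%; reserves 8.7 ≥ 4 mo → does not qualify.
Program B: score 762 ≥ 660; DTI 37.1% > 36%; LTV 82.7% ≤ 97%; reserves 8.7 ≥ 6 mo → does not qualify.
Program C: score 762 ≥ 680; DTI 37.1% ≤ 38%; employment 32 ≥ 24 mo → qualifies.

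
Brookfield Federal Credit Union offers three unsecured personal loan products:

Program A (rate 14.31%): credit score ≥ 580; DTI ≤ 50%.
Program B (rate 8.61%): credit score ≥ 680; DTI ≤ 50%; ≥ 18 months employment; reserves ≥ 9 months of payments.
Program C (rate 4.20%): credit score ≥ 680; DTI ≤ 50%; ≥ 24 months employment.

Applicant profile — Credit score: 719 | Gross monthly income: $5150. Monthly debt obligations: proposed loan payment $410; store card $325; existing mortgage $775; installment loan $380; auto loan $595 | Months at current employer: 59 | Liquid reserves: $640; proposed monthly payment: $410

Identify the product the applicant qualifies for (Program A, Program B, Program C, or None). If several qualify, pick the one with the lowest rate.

Total debts = (410 + 325 + 775 + 380 + 595) = 2,485; DTI = 2,485/5,150 = 48.3%.
Reserves = 640/410 = 1.6 months.
Program A: score 719 ≥ 580; DTI 48.3% ≤ 50% → qualifies.
Program B: score 719 ≥ 680; DTI 48.3% ≤ 50%; employment 59 ≥ 18 mo; reserves 1.6 < 9 mo → does not qualify.
Program C: score 719 ≥ 680; DTI 48.3% ≤ 50%; employment 59 ≥ 24 mo → qualifies.
Qualifying: Program A, Program C. Lowest rate is 4.20% → Program C.

Program C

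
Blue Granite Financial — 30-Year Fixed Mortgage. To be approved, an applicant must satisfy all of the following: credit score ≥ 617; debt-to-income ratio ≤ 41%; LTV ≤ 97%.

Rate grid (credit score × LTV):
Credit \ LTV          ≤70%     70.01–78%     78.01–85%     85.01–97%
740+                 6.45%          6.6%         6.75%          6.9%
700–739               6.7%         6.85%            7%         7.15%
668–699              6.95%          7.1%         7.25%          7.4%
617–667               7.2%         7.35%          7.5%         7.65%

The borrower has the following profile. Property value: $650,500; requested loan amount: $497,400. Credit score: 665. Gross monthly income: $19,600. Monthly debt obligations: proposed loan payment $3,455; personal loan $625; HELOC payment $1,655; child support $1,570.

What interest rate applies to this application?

7.35%

Credit score 665 ≥ 617; Total monthly debts = (3,455 + 625 + 1,655 + 1,570) = 7,305. Debt-to-income = 7,305/19,600 = 37.3% — meets 41% limit
LTV = 497,400/650,500 = 76.5% ≤ 97%
Credit 665 → row 617–667; LTV 76.5% → column 70.01–78%. Grid cell → 7.35%.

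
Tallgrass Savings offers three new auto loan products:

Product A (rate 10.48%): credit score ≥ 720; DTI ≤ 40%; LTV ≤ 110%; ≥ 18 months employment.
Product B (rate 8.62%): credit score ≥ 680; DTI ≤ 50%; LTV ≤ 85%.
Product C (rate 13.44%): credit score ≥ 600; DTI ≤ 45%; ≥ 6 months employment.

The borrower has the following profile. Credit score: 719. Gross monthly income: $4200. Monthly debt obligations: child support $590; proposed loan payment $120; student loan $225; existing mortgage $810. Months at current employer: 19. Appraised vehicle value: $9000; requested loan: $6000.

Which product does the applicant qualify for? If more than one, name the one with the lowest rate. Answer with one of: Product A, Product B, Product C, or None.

Product B

Total debts = (590 + 120 + 225 + 810) = 1,745; DTI = 1,745/4,200 = 41.5%.
LTV = 6,000/9,000 = 66.7%.
Product A: score 719 < 720; DTI 41.5% > 40%; LTV 66.7% ≤ 110%; employment 19 ≥ 18 mo → does not qualify.
Product B: score 719 ≥ 680; DTI 41.5% ≤ 50%; LTV 66.7% ≤ 85% → qualifies.
Product C: score 719 ≥ 600; DTI 41.5% ≤ 45%; employment 19 ≥ 6 mo → qualifies.
Qualifying: Product B, Product C. Lowest rate is 8.62% → Product B.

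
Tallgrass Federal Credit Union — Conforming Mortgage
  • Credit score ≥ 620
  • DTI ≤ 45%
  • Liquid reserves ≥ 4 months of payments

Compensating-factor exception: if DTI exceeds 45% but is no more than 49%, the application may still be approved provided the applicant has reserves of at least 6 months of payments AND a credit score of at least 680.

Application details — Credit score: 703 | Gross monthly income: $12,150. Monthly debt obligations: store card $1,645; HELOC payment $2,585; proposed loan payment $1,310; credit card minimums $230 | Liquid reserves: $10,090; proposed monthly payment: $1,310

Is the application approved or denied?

Approved

Credit score 703 ≥ 620 (meets base)
Total debts = (1,645 + 2,585 + 1,310 + 230) = 5,770. DTI = 5,770/12,150 = 47.5% > 45% — standard DTI limit exceeded.
Liquid reserves cover 10,090/1,310 = 7.7 months — ≥ 4 required
47.5% falls in the override range (45%–49%), so the compensating-factor test applies.
Reserves 7.7 ≥ 6 months; credit score 703 ≥ 680.
Both compensating conditions met → exception applies.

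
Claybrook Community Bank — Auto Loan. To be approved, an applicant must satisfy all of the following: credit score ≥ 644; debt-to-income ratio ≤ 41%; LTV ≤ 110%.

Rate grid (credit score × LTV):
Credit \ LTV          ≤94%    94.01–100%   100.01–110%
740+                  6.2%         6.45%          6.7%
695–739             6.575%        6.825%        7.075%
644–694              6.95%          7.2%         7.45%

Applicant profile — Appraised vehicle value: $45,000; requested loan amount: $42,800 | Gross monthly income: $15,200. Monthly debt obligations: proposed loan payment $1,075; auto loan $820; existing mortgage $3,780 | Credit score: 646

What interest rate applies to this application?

Credit score 646 ≥ 644; Total monthly debts = (1,075 + 820 + 3,780) = 5,675. Debt-to-income = 5,675/15,200 = 37.3% — meets 41% limit
Loan-to-value = 42,800/45,000 = 95.1% — pass (110% max)
Score 646 is in the 644–694 band; LTV 95.1% is in the 94.01–100% band → 7.2%.

7.2%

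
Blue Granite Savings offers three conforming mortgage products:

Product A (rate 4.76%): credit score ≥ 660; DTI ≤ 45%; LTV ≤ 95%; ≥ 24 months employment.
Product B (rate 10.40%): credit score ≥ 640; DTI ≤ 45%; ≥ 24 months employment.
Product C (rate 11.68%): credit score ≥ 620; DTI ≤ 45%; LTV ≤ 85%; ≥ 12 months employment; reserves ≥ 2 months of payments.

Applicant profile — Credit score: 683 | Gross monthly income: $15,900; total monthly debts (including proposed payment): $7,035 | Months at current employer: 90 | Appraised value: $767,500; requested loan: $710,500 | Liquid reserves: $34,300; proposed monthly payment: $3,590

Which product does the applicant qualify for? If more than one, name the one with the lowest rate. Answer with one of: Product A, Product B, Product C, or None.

Product A

DTI = 7,035/15,900 = 44.2%.
LTV = 710,500/767,500 = 92.6%.
Reserves = 34,300/3,590 = 9.6 months.
Product A: score 683 ≥ 660; DTI 44.2% ≤ 45%; LTV 92.6% ≤ 95%; employment 90 ≥ 24 mo → qualifies.
Product B: score 683 ≥ 640; DTI 44.2% ≤ 45%; employment 90 ≥ 24 mo → qualifies.
Product C: score 683 ≥ 620; DTI 44.2% ≤ 45%; LTV 92.6% > 85%; employment 90 ≥ 12 mo; reserves 9.6 ≥ 2 mo → does not qualify.
Qualifying: Product A, Product B. Lowest rate is 4.76% → Product A.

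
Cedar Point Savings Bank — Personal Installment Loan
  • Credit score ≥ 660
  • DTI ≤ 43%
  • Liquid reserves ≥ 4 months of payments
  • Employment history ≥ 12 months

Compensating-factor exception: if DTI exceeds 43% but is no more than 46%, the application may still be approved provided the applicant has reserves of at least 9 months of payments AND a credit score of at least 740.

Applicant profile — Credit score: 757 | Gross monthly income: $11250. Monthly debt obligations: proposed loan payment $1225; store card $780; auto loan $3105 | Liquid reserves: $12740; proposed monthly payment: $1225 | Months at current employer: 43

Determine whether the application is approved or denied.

Approved

Credit score 757 ≥ 660 (meets base)
Total debts = (1,225 + 780 + 3,105) = 5,110. DTI: 5,110 ÷ 11,250 = 45.4%, over the 43% base limit.
Liquid reserves cover 12,740/1,225 = 10.4 months — ≥ 4 required
Employment 43 ≥ 12 months
DTI 45.4% is within the 43%–46% exception band; checking compensating factors.
Override check — reserves: 10.4 mo (ok); score: 757 (ok).
Both override conditions satisfied; DTI exception granted.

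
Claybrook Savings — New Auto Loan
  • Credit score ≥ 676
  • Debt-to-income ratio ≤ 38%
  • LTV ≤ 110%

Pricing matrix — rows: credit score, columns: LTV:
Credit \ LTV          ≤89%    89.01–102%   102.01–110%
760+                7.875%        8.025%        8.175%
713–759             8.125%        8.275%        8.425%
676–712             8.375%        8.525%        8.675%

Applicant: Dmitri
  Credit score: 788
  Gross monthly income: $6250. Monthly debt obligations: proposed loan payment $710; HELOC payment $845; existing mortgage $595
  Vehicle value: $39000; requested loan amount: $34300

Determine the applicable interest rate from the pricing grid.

7.875%

Credit score 788 ≥ 676; Total monthly debts = (710 + 845 + 595) = 2,150. DTI = 2,150/6,250 = 34.4% ≤ 38%
LTV = 34,300/39,000 = 87.9% ≤ 110%
Score 788 is in the 760+ band; LTV 87.9% is in the ≤89% band → 7.875%.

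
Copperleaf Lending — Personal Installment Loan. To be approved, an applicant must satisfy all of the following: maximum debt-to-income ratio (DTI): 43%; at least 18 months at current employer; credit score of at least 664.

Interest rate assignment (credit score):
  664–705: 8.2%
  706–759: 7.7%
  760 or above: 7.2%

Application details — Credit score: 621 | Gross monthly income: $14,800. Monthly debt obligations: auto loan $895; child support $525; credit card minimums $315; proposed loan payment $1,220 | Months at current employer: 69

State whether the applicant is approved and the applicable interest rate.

Denied

Credit score 621 < 664 (below minimum)
Employment 69 ≥ 18 months
Total monthly debts = (895 + 525 + 315 + 1,220) = 2,955. Debt-to-income = 2,955/14,800 = 20% — meets 43% limit
Not all requirements met → denied.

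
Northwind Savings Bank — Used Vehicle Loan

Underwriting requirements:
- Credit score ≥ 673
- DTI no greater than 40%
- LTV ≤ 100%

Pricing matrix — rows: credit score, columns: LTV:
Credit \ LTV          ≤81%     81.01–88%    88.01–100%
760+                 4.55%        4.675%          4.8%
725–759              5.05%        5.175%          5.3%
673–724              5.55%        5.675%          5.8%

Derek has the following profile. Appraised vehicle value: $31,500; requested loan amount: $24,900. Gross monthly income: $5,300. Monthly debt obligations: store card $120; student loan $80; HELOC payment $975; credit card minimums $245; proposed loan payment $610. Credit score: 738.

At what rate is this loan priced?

5.05%

Credit score 738 ≥ 673; Total monthly debts = (120 + 80 + 975 + 245 + 610) = 2,030. DTI = 2,030/5,300 = 38.3% ≤ 40%
LTV = 24,900/31,500 = 79% ≤ 100%
Row: 738 falls in 725–759. Column: 79% falls in ≤81%. Rate = 5.05%.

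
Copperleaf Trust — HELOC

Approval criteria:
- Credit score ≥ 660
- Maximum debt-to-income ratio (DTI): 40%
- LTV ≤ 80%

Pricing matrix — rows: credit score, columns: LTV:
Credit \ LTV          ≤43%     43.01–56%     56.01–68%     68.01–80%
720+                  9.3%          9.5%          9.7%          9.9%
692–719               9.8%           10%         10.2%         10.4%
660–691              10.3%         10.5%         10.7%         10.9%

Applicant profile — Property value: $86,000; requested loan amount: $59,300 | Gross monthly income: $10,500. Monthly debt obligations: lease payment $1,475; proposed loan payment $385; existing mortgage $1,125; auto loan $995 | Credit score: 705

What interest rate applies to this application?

Credit score 705 ≥ 660; Total monthly debts = (1,475 + 385 + 1,125 + 995) = 3,980. DTI = 3,980/10,500 = 37.9% ≤ 40%
Loan-to-value = 59,300/86,000 = 69% — pass (80% max)
Credit 705 → row 692–719; LTV 69% → column 68.01–80%. Grid cell → 10.4%.

10.4%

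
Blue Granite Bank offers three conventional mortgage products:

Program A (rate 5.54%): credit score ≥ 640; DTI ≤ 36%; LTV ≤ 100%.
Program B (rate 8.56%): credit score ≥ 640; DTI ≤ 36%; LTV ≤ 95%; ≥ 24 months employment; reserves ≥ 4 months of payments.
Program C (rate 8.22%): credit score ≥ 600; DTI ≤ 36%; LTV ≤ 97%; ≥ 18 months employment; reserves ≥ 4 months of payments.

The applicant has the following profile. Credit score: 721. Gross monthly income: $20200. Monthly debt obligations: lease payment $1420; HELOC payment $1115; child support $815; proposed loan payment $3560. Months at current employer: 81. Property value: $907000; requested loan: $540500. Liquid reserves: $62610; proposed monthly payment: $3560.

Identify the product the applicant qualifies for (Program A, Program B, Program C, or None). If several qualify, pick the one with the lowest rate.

Program A

Total debts = (1,420 + 1,115 + 815 + 3,560) = 6,910; DTI = 6,910/20,200 = 34.2%.
LTV = 540,500/907,000 = 59.6%.
Reserves = 62,610/3,560 = 17.6 months.
Program A: score 721 ≥ 640; DTI 34.2% ≤ 36%; LTV 59.6% ≤ 100% → qualifies.
Program B: score 721 ≥ 640; DTI 34.2% ≤ 36%; LTV 59.6% ≤ 95%; employment 81 ≥ 24 mo; reserves 17.6 ≥ 4 mo → qualifies.
Program C: score 721 ≥ 600; DTI 34.2% ≤ 36%; LTV 59.6% ≤ 97%; employment 81 ≥ 18 mo; reserves 17.6 ≥ 4 mo → qualifies.
Qualifying: Program A, Program B, Program C. Lowest rate is 5.54% → Program A.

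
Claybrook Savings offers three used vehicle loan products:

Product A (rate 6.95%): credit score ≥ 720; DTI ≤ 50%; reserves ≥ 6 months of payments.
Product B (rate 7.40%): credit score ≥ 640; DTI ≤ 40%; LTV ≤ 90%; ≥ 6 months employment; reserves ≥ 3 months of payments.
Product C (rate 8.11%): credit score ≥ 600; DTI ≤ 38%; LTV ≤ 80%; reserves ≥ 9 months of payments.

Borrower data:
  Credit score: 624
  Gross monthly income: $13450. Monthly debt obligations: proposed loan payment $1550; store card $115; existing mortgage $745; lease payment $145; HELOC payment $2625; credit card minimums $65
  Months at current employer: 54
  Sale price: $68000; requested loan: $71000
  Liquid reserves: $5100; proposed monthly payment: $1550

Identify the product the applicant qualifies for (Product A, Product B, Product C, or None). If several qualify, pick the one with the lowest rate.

Total debts = (1,550 + 115 + 745 + 145 + 2,625 + 65) = 5,245; DTI = 5,245/13,450 = 39%.
LTV = 71,000/68,000 = 104.4%.
Reserves = 5,100/1,550 = 3.3 months.
Product A: score 624 < 720; DTI 39% ≤ 50%; reserves 3.3 < 6 mo → does not qualify.
Product B: score 624 < 640; DTI 39% ≤ 40%; LTV 104.4% > 90%; employment 54 ≥ 6 mo; reserves 3.3 ≥ 3 mo → does not qualify.
Product C: score 624 ≥ 600; DTI 39% > 38%; LTV 104.4% > 80%; reserves 3.3 < 9 mo → does not qualify.

None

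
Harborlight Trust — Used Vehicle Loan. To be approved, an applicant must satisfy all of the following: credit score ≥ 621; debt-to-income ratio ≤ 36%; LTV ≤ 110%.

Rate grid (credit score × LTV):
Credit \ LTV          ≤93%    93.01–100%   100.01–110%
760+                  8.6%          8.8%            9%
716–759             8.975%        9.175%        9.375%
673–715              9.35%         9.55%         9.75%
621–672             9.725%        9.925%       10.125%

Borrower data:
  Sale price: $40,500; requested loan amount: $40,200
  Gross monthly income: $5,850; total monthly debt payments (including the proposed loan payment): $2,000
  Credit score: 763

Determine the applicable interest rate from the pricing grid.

Credit score 763 ≥ 621; DTI = 2,000/5,850 = 34.2% ≤ 36%
LTV: 40,200 ÷ 40,500 = 99.3%, within 110% cap
Row: 763 falls in 760+. Column: 99.3% falls in 93.01–100%. Rate = 8.8%.

8.8%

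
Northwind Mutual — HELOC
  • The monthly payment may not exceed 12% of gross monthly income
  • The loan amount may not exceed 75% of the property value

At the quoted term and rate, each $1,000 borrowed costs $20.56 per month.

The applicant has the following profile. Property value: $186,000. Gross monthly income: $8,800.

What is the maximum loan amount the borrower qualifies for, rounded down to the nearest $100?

Payment cap: 12% × $8,800 = $1,056/month.
At $20.56 per $1,000, that supports 1,056/20.56 × 1,000 ≈ $51,361 → $51,300.
LTV cap: 75% × $186,000 = $139,500 → $139,500.
Binding constraint: payment-to-income.

$51,300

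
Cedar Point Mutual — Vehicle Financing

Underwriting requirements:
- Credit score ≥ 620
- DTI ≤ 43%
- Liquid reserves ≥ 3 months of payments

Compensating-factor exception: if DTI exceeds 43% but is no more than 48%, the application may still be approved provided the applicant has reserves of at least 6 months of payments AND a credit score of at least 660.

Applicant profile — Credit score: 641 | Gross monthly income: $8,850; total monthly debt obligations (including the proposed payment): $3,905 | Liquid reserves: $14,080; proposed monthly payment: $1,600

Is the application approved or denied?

Denied

Credit score 641 ≥ 620 (meets base)
DTI = 3,905/8,850 = 44.1% > 43% — standard DTI limit exceeded.
Reserves: 14,080 ÷ 1,600 = 8.8 months (meets 3-month minimum)
DTI 44.1% is within the 43%–48% exception band; checking compensating factors.
Reserves 8.8 ≥ 6 months; credit score 641 < 660.
Compensating-factor requirement not fully met.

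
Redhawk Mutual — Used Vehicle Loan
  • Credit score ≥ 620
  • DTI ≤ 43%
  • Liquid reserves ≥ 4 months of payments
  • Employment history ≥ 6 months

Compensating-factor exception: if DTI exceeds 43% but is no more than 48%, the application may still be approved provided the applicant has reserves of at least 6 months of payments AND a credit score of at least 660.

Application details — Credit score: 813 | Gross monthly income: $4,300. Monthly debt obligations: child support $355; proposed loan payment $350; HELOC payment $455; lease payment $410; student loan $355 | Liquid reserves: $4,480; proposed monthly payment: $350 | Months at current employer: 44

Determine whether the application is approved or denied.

Credit score 813 ≥ 620 (meets base)
Total debts = (355 + 350 + 455 + 410 + 355) = 1,925. DTI: 1,925 ÷ 4,300 = 44.8%, over the 43% base limit.
Liquid reserves cover 4,480/350 = 12.8 months — ≥ 4 required
Employment 44 ≥ 6 months
44.8% falls in the override range (43%–48%), so the compensating-factor test applies.
Reserves 12.8 ≥ 6 months; credit score 813 ≥ 660.
Both override conditions satisfied; DTI exception granted.

Approved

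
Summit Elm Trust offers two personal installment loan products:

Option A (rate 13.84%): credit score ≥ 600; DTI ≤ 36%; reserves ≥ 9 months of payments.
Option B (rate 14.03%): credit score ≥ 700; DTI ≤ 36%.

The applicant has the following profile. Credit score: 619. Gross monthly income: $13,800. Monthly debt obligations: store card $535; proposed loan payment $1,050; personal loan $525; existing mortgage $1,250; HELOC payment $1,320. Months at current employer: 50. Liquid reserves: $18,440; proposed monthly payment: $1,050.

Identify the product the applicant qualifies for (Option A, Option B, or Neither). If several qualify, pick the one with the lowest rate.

Option A

Total debts = (535 + 1,050 + 525 + 1,250 + 1,320) = 4,680; DTI = 4,680/13,800 = 33.9%.
Reserves = 18,440/1,050 = 17.6 months.
Option A: score 619 ≥ 600; DTI 33.9% ≤ 36%; reserves 17.6 ≥ 9 mo → qualifies.
Option B: score 619 < 700; DTI 33.9% ≤ 36% → does not qualify.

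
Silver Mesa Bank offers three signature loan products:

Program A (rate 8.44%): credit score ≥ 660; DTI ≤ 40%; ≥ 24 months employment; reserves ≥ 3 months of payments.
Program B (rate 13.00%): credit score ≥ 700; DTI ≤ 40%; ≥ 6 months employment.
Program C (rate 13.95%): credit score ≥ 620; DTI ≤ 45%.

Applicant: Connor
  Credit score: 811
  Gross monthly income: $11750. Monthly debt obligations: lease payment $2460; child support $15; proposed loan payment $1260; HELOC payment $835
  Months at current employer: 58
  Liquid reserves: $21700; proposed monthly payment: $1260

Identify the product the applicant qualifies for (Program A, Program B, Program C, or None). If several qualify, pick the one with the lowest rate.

Program A

Total debts = (2,460 + 15 + 1,260 + 835) = 4,570; DTI = 4,570/11,750 = 38.9%.
Reserves = 21,700/1,260 = 17.2 months.
Program A: score 811 ≥ 660; DTI 38.9% ≤ 40%; employment 58 ≥ 24 mo; reserves 17.2 ≥ 3 mo → qualifies.
Program B: score 811 ≥ 700; DTI 38.9% ≤ 40%; employment 58 ≥ 6 mo → qualifies.
Program C: score 811 ≥ 620; DTI 38.9% ≤ 45% → qualifies.
Qualifying: Program A, Program B, Program C. Lowest rate is 8.44% → Program A.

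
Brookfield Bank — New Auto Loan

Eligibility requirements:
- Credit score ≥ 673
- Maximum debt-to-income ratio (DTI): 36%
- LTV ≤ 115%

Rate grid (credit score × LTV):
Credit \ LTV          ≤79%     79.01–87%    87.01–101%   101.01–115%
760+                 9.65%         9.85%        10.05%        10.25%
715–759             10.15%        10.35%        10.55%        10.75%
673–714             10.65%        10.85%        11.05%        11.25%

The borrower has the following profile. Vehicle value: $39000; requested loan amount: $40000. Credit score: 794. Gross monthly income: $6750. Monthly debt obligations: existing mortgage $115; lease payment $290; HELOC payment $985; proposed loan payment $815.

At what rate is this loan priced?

Credit score 794 ≥ 673; Total monthly debts = (115 + 290 + 985 + 815) = 2,205. DTI: 2,205 ÷ 6,750 = 32.7%, within the 36% cap
LTV = 40,000/39,000 = 102.6% ≤ 115%
Row: 794 falls in 760+. Column: 102.6% falls in 101.01–115%. Rate = 10.25%.

10.25%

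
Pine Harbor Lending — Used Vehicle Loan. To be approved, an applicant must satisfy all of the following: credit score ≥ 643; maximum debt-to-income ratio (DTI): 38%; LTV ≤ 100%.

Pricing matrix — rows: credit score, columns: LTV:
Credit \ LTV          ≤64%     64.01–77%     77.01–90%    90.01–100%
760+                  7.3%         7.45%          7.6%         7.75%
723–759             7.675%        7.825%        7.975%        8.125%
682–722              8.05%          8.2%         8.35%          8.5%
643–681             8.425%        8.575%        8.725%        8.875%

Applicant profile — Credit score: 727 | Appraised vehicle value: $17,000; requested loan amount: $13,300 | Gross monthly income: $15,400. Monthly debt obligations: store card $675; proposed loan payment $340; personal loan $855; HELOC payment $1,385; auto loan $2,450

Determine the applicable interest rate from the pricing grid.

Credit score 727 ≥ 643; Total monthly debts = (675 + 340 + 855 + 1,385 + 2,450) = 5,705. DTI: 5,705 ÷ 15,400 = 37%, within the 38% cap
LTV = 13,300/17,000 = 78.2% ≤ 100%
Row: 727 falls in 723–759. Column: 78.2% falls in 77.01–90%. Rate = 7.975%.

7.975%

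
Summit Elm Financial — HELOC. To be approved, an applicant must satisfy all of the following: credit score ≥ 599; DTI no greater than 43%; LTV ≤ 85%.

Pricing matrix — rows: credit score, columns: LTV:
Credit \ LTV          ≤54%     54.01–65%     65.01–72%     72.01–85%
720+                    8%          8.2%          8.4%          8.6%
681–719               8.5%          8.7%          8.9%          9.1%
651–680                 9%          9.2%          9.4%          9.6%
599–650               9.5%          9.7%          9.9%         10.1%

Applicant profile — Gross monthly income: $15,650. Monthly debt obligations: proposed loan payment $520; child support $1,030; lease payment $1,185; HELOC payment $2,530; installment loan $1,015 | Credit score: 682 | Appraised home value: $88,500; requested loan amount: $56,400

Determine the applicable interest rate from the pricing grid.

8.7%

Credit score 682 ≥ 599; Total monthly debts = (520 + 1,030 + 1,185 + 2,530 + 1,015) = 6,280. Debt-to-income = 6,280/15,650 = 40.1% — meets 43% limit
Loan-to-value = 56,400/88,500 = 63.7% — pass (85% max)
Credit 682 → row 681–719; LTV 63.7% → column 54.01–65%. Grid cell → 8.7%.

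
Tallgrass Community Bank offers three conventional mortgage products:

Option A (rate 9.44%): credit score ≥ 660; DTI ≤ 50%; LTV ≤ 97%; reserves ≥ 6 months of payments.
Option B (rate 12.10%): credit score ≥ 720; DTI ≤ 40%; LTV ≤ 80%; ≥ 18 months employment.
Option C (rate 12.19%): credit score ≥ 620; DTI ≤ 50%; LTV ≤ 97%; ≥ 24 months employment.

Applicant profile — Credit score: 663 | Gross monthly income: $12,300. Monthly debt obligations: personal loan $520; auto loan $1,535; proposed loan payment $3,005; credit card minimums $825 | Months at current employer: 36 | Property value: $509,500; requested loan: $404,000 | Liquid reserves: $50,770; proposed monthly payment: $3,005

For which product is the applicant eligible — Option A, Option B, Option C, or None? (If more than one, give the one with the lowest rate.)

Total debts = (520 + 1,535 + 3,005 + 825) = 5,885; DTI = 5,885/12,300 = 47.8%.
LTV = 404,000/509,500 = 79.3%.
Reserves = 50,770/3,005 = 16.9 months.
Option A: score 663 ≥ 660; DTI 47.8% ≤ 50%; LTV 79.3% ≤ 97%; reserves 16.9 ≥ 6 mo → qualifies.
Option B: score 663 < 720; DTI 47.8% > 40%; LTV 79.3% ≤ 80%; employment 36 ≥ 18 mo → does not qualify.
Option C: score 663 ≥ 620; DTI 47.8% ≤ 50%; LTV 79.3% ≤ 97%; employment 36 ≥ 24 mo → qualifies.
Qualifying: Option A, Option C. Lowest rate is 9.44% → Option A.

Option A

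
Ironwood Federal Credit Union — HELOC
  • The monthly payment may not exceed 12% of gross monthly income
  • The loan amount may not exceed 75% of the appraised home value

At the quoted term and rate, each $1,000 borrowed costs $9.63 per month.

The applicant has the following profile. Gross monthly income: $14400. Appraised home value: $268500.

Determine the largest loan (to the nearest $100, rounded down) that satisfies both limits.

$179,400

Payment cap: 12% × $14,400 = $1,728/month.
At $9.63 per $1,000, that supports 1,728/9.63 × 1,000 ≈ $179,439 → $179,400.
LTV cap: 75% × $268,500 = $201,375 → $201,300.
Binding constraint: payment-to-income.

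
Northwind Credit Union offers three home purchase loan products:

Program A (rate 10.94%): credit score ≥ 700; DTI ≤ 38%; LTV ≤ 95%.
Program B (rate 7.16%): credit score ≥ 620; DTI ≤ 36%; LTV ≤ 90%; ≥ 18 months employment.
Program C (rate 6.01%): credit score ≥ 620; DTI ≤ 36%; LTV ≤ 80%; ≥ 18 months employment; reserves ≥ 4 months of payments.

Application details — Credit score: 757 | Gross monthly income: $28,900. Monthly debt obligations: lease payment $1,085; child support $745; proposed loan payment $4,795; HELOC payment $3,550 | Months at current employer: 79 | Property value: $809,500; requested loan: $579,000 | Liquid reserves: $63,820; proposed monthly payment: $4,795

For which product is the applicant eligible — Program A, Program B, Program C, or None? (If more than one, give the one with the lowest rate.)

Program C

Total debts = (1,085 + 745 + 4,795 + 3,550) = 10,175; DTI = 10,175/28,900 = 35.2%.
LTV = 579,000/809,500 = 71.5%.
Reserves = 63,820/4,795 = 13.3 months.
Program A: score 757 ≥ 700; DTI 35.2% ≤ 38%; LTV 71.5% ≤ 95% → qualifies.
Program B: score 757 ≥ 620; DTI 35.2% ≤ 36%; LTV 71.5% ≤ 90%; employment 79 ≥ 18 mo → qualifies.
Program C: score 757 ≥ 620; DTI 35.2% ≤ 36%; LTV 71.5% ≤ 80%; employment 79 ≥ 18 mo; reserves 13.3 ≥ 4 mo → qualifies.
Qualifying: Program A, Program B, Program C. Lowest rate is 6.01% → Program C.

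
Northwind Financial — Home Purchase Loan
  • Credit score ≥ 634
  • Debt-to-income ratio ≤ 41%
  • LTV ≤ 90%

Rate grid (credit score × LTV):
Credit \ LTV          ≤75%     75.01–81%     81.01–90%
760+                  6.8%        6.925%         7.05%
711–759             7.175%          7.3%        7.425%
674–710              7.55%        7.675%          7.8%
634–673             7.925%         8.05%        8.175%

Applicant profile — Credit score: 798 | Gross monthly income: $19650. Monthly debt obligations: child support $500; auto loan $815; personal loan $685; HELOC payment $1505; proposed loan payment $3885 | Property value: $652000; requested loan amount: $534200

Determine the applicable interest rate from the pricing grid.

7.05%

Credit score 798 ≥ 634; Total monthly debts = (500 + 815 + 685 + 1,505 + 3,885) = 7,390. DTI = 7,390/19,650 = 37.6% ≤ 41%
LTV = 534,200/652,000 = 81.9% ≤ 90%
Credit 798 → row 760+; LTV 81.9% → column 81.01–90%. Grid cell → 7.05%.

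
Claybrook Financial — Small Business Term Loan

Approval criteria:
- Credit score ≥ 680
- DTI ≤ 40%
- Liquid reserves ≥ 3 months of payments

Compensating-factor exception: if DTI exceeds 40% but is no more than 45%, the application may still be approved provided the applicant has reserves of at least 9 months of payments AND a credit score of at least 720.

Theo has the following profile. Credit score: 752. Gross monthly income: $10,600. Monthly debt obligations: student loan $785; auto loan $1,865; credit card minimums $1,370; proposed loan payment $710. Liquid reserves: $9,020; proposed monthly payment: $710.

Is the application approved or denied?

Approved

Credit score 752 ≥ 680 (meets base)
Total debts = (785 + 1,865 + 1,370 + 710) = 4,730. DTI: 4,730 ÷ 10,600 = 44.6%, over the 40% base limit.
Reserves = 9,020/710 = 12.7 months ≥ 3
DTI 44.6% is within the 40%–45% exception band; checking compensating factors.
Override check — reserves: 12.7 mo (ok); score: 752 (ok).
Both compensating conditions met → exception applies.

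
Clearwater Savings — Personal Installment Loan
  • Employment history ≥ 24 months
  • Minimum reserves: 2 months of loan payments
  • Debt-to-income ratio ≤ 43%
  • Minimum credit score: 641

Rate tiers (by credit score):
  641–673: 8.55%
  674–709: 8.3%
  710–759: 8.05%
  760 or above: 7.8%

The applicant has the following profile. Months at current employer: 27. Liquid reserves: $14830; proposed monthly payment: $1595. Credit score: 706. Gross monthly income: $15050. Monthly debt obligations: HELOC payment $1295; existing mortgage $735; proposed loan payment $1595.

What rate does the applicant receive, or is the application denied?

Approved at 8.3%

Credit score 706 ≥ 641 (meets minimum)
Total monthly debts = (1,295 + 735 + 1,595) = 3,625. DTI = 3,625/15,050 = 24.1% ≤ 43%
Reserves: 14,830 ÷ 1,595 = 9.3 months (meets 2-month minimum)
Employment 27 ≥ 24 months
All requirements met. Score 706 falls in the 674–709 tier → 8.3%.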